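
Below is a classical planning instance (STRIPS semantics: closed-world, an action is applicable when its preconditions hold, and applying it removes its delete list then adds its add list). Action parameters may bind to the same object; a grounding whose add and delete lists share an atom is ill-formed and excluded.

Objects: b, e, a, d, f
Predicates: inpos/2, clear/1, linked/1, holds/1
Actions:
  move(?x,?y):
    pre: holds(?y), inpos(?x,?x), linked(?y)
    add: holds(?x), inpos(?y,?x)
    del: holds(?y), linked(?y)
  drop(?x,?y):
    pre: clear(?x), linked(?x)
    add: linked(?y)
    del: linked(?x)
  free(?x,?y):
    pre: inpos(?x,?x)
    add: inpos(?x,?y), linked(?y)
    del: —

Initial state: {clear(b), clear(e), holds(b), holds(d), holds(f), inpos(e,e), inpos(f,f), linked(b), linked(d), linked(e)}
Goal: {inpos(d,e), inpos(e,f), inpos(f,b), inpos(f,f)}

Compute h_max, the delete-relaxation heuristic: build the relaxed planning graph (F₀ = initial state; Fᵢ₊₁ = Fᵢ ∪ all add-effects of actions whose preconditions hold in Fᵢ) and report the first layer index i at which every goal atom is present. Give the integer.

1

F0 = init (10 atoms)
F1 = F0 ∪ {holds(e), inpos(b,e), inpos(b,f), inpos(d,e), inpos(d,f), inpos(e,a), inpos(e,b), inpos(e,d), inpos(e,f), inpos(f,a), inpos(f,b), inpos(f,d), inpos(f,e), linked(a), linked(f)}  (25 atoms)
goal ⊆ F1  ⇒  h_max = 1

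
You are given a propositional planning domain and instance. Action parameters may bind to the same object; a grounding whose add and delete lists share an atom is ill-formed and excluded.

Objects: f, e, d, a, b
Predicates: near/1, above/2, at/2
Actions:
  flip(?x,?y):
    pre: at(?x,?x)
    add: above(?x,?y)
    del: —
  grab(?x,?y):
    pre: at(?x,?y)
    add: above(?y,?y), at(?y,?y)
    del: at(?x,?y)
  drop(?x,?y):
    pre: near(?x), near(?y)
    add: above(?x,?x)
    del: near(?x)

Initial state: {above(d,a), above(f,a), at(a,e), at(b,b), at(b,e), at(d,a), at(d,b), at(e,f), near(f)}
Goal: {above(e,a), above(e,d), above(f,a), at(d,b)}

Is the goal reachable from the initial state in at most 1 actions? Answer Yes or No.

1. grab(a,e)  →  {above(d,a), above(e,e), above(f,a), at(b,b), at(b,e), at(d,a), at(d,b), at(e,e), at(e,f), near(f)}
2. flip(e,d)  →  {above(d,a), above(e,d), above(e,e), above(f,a), at(b,b), at(b,e), at(d,a), at(d,b), at(e,e), at(e,f), near(f)}
3. flip(e,a)  →  {above(d,a), above(e,a), above(e,d), above(e,e), above(f,a), at(b,b), at(b,e), at(d,a), at(d,b), at(e,e), at(e,f), near(f)}
optimal plan length = 3; 3 > 1

No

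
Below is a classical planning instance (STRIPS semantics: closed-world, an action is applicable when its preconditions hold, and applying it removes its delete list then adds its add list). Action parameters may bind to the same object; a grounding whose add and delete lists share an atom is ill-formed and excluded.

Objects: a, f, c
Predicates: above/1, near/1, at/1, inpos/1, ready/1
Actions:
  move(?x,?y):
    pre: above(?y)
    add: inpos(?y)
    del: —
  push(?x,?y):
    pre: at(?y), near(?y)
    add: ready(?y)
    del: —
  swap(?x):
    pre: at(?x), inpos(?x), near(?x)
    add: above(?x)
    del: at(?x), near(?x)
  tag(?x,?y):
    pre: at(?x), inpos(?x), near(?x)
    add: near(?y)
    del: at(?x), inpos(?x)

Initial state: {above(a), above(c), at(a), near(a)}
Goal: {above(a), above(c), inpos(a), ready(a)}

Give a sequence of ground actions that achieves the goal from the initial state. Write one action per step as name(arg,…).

move(a,a); push(a,a)

1. move(a,a)  →  {above(a), above(c), at(a), inpos(a), near(a)}
2. push(a,a)  →  {above(a), above(c), at(a), inpos(a), near(a), ready(a)}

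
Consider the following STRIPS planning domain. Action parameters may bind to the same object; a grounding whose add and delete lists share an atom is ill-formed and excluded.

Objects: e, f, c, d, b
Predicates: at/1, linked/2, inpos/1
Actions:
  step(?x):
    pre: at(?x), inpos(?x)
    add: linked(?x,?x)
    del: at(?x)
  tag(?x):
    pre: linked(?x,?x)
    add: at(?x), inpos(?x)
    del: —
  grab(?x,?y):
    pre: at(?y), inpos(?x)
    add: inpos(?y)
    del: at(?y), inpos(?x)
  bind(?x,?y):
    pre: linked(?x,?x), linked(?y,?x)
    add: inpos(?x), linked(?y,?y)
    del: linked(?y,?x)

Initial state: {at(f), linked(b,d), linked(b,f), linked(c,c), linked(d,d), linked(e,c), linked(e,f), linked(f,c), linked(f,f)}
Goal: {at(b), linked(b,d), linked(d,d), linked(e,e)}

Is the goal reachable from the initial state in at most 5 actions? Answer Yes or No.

1. bind(f,e)  →  {at(f), inpos(f), linked(b,d), linked(b,f), linked(c,c), linked(d,d), linked(e,c), linked(e,e), linked(f,c), linked(f,f)}
2. bind(f,b)  →  {at(f), inpos(f), linked(b,b), linked(b,d), linked(c,c), linked(d,d), linked(e,c), linked(e,e), linked(f,c), linked(f,f)}
3. tag(b)  →  {at(b), at(f), inpos(b), inpos(f), linked(b,b), linked(b,d), linked(c,c), linked(d,d), linked(e,c), linked(e,e), linked(f,c), linked(f,f)}
optimal plan length = 3; 3 ≤ 5

Yes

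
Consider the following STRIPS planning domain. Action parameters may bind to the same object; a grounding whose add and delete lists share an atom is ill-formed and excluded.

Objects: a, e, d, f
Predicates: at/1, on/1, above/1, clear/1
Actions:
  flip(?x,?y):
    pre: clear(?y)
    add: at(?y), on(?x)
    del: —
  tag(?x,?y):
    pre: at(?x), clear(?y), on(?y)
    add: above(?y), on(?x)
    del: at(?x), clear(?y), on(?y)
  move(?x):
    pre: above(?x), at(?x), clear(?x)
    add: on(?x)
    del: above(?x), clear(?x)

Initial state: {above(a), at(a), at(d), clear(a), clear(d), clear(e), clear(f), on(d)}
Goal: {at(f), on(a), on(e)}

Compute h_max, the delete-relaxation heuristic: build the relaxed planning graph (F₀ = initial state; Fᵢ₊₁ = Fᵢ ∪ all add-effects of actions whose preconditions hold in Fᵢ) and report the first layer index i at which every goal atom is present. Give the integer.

F0 = init (8 atoms)
F1 = F0 ∪ {above(d), at(e), at(f), on(a), on(e), on(f)}  (14 atoms)
goal ⊆ F1  ⇒  h_max = 1

1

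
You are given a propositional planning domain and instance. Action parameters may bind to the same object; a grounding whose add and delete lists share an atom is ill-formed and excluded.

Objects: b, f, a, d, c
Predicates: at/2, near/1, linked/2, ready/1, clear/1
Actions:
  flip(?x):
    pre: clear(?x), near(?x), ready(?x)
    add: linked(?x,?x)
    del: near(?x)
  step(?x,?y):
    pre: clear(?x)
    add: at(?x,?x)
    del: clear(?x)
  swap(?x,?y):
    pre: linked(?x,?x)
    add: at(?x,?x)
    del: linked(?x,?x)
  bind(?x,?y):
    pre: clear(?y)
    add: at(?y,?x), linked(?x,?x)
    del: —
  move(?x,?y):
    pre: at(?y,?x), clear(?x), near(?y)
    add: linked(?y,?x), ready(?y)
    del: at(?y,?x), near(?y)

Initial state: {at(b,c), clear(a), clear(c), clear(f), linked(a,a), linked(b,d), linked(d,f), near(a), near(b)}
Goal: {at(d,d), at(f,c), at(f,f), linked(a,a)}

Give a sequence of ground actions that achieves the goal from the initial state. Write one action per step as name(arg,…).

bind(f,f); bind(d,f); swap(d,b); bind(c,f)

1. bind(f,f)  →  {at(b,c), at(f,f), clear(a), clear(c), clear(f), linked(a,a), linked(b,d), linked(d,f), linked(f,f), near(a), near(b)}
2. bind(d,f)  →  {at(b,c), at(f,d), at(f,f), clear(a), clear(c), clear(f), linked(a,a), linked(b,d), linked(d,d), linked(d,f), linked(f,f), near(a), near(b)}
3. swap(d,b)  →  {at(b,c), at(d,d), at(f,d), at(f,f), clear(a), clear(c), clear(f), linked(a,a), linked(b,d), linked(d,f), linked(f,f), near(a), near(b)}
4. bind(c,f)  →  {at(b,c), at(d,d), at(f,c), at(f,d), at(f,f), clear(a), clear(c), clear(f), linked(a,a), linked(b,d), linked(c,c), linked(d,f), linked(f,f), near(a), near(b)}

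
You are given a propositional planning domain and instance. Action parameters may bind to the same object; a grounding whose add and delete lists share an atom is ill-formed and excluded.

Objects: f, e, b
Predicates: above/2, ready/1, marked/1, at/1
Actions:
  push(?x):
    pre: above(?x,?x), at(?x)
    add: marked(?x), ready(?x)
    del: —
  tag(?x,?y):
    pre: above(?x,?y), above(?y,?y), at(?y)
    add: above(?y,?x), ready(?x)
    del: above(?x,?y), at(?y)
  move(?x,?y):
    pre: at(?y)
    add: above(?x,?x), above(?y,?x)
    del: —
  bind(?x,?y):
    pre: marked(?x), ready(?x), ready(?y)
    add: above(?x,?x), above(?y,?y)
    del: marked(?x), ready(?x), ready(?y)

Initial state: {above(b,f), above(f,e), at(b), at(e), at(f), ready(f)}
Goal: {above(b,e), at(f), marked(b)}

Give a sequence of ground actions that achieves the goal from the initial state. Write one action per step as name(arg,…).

move(e,b); move(b,f); push(b)

1. move(e,b)  →  {above(b,e), above(b,f), above(e,e), above(f,e), at(b), at(e), at(f), ready(f)}
2. move(b,f)  →  {above(b,b), above(b,e), above(b,f), above(e,e), above(f,b), above(f,e), at(b), at(e), at(f), ready(f)}
3. push(b)  →  {above(b,b), above(b,e), above(b,f), above(e,e), above(f,b), above(f,e), at(b), at(e), at(f), marked(b), ready(b), ready(f)}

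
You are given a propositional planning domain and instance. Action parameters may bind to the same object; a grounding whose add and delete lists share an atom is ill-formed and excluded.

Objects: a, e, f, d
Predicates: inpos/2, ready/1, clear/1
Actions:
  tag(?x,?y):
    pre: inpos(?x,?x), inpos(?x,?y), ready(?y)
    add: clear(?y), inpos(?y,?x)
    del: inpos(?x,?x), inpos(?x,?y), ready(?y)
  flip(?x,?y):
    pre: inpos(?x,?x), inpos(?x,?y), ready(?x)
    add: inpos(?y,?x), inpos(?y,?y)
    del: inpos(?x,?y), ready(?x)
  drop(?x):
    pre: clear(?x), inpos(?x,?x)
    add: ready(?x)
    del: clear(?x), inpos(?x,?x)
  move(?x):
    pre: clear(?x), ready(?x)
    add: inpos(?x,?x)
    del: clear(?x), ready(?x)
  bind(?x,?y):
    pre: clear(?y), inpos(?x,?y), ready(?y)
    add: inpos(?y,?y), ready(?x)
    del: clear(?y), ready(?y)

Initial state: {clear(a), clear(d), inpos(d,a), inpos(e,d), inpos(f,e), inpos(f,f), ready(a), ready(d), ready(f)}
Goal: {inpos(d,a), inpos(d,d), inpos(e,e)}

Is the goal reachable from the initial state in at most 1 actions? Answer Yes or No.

1. flip(f,e)  →  {clear(a), clear(d), inpos(d,a), inpos(e,d), inpos(e,e), inpos(e,f), inpos(f,f), ready(a), ready(d)}
2. move(d)  →  {clear(a), inpos(d,a), inpos(d,d), inpos(e,d), inpos(e,e), inpos(e,f), inpos(f,f), ready(a)}
optimal plan length = 2; 2 > 1

No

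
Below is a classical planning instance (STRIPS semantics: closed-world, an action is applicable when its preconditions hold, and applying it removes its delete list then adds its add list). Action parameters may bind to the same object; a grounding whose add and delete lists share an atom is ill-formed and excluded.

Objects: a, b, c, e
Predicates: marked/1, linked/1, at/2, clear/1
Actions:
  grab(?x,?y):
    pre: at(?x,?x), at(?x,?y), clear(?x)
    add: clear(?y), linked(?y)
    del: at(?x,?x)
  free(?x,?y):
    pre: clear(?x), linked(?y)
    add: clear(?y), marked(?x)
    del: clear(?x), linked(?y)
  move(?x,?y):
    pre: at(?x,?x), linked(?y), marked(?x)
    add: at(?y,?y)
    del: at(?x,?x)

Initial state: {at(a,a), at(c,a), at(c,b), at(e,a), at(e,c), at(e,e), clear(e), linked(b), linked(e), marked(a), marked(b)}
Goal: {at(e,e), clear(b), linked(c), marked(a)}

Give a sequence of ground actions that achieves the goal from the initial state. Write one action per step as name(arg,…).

1. grab(e,c)  →  {at(a,a), at(c,a), at(c,b), at(e,a), at(e,c), clear(c), clear(e), linked(b), linked(c), linked(e), marked(a), marked(b)}
2. free(c,b)  →  {at(a,a), at(c,a), at(c,b), at(e,a), at(e,c), clear(b), clear(e), linked(c), linked(e), marked(a), marked(b), marked(c)}
3. move(a,e)  →  {at(c,a), at(c,b), at(e,a), at(e,c), at(e,e), clear(b), clear(e), linked(c), linked(e), marked(a), marked(b), marked(c)}

grab(e,c); free(c,b); move(a,e)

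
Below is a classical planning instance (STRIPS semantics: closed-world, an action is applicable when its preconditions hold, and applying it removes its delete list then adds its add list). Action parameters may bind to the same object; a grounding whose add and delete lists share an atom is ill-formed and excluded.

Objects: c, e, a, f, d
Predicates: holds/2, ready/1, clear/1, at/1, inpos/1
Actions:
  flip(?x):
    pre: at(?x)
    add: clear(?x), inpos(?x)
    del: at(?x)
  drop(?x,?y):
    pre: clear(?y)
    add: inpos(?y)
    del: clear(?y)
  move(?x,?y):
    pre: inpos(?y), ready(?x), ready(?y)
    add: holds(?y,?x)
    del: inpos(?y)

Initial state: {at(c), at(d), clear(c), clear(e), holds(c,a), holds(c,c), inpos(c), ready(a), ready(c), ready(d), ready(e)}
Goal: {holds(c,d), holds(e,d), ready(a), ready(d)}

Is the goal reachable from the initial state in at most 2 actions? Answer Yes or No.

No

1. drop(c,e)  →  {at(c), at(d), clear(c), holds(c,a), holds(c,c), inpos(c), inpos(e), ready(a), ready(c), ready(d), ready(e)}
2. move(d,c)  →  {at(c), at(d), clear(c), holds(c,a), holds(c,c), holds(c,d), inpos(e), ready(a), ready(c), ready(d), ready(e)}
3. move(d,e)  →  {at(c), at(d), clear(c), holds(c,a), holds(c,c), holds(c,d), holds(e,d), ready(a), ready(c), ready(d), ready(e)}
optimal plan length = 3; 3 > 2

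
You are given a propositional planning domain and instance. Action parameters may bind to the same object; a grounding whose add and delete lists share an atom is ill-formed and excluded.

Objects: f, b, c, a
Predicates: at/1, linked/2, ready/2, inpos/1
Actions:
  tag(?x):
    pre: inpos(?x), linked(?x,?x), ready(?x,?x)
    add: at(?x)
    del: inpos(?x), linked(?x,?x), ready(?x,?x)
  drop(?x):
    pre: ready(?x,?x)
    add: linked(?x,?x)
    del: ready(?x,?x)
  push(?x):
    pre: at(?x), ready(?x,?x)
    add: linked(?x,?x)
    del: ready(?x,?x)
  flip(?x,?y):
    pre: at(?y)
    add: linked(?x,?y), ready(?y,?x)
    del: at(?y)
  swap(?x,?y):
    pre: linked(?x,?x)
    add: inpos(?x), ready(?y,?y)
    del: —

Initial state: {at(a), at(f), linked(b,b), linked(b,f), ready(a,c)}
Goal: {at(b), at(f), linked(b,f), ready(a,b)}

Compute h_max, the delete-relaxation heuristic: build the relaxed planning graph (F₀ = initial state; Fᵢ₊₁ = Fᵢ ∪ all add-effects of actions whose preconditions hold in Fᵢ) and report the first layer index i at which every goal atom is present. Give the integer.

2

F0 = init (5 atoms)
F1 = F0 ∪ {inpos(b), linked(a,a), linked(a,f), linked(b,a), linked(c,a), linked(c,f), linked(f,a), linked(f,f), ready(a,a), ready(a,b), ready(a,f), ready(b,b), ready(c,c), ready(f,a), ready(f,b), ready(f,c), ready(f,f)}  (22 atoms)
F2 = F1 ∪ {at(b), inpos(a), inpos(f), linked(c,c)}  (26 atoms)
goal ⊆ F2  ⇒  h_max = 2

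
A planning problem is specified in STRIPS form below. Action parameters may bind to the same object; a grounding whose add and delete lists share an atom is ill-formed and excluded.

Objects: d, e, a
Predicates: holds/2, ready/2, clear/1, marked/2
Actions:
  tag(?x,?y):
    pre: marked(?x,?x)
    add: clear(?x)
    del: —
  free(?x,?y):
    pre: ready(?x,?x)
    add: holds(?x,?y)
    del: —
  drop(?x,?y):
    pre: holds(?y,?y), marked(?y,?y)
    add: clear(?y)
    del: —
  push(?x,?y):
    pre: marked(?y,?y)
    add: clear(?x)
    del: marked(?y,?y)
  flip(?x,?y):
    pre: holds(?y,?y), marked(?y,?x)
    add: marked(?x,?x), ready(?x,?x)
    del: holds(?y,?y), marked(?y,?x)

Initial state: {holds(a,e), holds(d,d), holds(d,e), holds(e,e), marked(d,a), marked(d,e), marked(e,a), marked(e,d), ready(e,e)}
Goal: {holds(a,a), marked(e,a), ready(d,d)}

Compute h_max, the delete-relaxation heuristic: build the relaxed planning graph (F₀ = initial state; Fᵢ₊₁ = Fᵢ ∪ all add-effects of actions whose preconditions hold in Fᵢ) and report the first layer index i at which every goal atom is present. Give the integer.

F0 = init (9 atoms)
F1 = F0 ∪ {holds(e,a), holds(e,d), marked(a,a), marked(d,d), marked(e,e), ready(a,a), ready(d,d)}  (16 atoms)
F2 = F1 ∪ {clear(a), clear(d), clear(e), holds(a,a), holds(a,d), holds(d,a)}  (22 atoms)
goal ⊆ F2  ⇒  h_max = 2

2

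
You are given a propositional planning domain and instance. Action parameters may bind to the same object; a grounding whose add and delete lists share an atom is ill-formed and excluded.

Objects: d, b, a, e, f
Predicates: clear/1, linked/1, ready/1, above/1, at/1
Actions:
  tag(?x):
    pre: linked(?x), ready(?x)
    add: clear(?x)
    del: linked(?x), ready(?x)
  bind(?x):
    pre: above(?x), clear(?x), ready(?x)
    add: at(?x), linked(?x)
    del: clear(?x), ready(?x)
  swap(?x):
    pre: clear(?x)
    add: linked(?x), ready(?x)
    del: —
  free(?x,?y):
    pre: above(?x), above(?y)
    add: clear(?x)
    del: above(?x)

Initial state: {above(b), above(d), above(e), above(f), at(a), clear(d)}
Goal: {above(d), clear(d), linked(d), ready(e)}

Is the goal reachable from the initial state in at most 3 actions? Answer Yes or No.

Yes

1. swap(d)  →  {above(b), above(d), above(e), above(f), at(a), clear(d), linked(d), ready(d)}
2. free(e,d)  →  {above(b), above(d), above(f), at(a), clear(d), clear(e), linked(d), ready(d)}
3. swap(e)  →  {above(b), above(d), above(f), at(a), clear(d), clear(e), linked(d), linked(e), ready(d), ready(e)}
optimal plan length = 3; 3 ≤ 3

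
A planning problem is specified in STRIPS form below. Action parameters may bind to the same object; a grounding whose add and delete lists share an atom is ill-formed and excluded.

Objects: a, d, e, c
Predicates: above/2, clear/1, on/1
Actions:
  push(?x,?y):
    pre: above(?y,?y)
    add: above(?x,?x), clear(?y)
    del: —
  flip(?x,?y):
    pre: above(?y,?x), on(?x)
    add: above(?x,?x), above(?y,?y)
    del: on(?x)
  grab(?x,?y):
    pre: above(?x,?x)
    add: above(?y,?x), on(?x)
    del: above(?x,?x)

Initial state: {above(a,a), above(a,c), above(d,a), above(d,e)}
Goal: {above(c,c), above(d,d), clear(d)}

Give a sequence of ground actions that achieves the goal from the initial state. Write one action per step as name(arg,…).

1. push(d,a)  →  {above(a,a), above(a,c), above(d,a), above(d,d), above(d,e), clear(a)}
2. push(c,d)  →  {above(a,a), above(a,c), above(c,c), above(d,a), above(d,d), above(d,e), clear(a), clear(d)}

push(d,a); push(c,d)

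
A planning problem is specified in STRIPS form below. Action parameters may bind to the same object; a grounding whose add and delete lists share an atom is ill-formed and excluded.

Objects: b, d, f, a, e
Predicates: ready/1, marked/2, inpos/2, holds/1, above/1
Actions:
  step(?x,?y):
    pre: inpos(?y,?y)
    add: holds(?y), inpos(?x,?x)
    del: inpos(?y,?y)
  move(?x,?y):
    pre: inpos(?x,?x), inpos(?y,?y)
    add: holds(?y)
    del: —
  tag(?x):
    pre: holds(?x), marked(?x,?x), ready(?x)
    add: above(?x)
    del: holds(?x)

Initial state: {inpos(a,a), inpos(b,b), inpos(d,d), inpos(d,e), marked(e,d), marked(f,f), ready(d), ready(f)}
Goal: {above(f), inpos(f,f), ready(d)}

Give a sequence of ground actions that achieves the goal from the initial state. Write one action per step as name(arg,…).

1. step(f,b)  →  {holds(b), inpos(a,a), inpos(d,d), inpos(d,e), inpos(f,f), marked(e,d), marked(f,f), ready(d), ready(f)}
2. move(d,f)  →  {holds(b), holds(f), inpos(a,a), inpos(d,d), inpos(d,e), inpos(f,f), marked(e,d), marked(f,f), ready(d), ready(f)}
3. tag(f)  →  {above(f), holds(b), inpos(a,a), inpos(d,d), inpos(d,e), inpos(f,f), marked(e,d), marked(f,f), ready(d), ready(f)}

step(f,b); move(d,f); tag(f)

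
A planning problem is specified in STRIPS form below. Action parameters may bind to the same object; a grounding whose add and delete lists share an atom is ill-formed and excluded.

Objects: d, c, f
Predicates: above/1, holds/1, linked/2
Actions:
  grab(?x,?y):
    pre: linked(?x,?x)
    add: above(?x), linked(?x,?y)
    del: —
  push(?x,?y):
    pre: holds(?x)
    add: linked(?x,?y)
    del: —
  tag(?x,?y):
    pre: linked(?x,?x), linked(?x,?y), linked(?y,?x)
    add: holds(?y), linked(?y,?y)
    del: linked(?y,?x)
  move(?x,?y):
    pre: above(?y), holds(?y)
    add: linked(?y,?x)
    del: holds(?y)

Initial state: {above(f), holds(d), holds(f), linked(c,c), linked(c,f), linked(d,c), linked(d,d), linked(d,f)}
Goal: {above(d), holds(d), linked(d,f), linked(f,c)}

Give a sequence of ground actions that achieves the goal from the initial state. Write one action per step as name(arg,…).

1. grab(d,d)  →  {above(d), above(f), holds(d), holds(f), linked(c,c), linked(c,f), linked(d,c), linked(d,d), linked(d,f)}
2. push(f,c)  →  {above(d), above(f), holds(d), holds(f), linked(c,c), linked(c,f), linked(d,c), linked(d,d), linked(d,f), linked(f,c)}

grab(d,d); push(f,c)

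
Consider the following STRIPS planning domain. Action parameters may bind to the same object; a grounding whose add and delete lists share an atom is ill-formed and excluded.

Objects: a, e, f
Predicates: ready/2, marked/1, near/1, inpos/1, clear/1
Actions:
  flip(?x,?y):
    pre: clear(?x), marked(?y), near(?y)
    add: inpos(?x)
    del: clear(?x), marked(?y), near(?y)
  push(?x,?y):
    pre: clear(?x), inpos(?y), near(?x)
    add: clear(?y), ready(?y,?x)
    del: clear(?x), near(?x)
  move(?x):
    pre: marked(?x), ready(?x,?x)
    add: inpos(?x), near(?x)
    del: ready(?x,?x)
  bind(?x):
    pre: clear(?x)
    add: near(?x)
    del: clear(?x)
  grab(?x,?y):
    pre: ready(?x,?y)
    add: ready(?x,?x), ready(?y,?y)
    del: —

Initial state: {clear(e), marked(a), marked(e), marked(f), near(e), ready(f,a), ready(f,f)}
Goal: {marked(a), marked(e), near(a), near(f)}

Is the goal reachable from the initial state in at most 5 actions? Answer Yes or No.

Yes

1. move(f)  →  {clear(e), inpos(f), marked(a), marked(e), marked(f), near(e), near(f), ready(f,a)}
2. grab(f,a)  →  {clear(e), inpos(f), marked(a), marked(e), marked(f), near(e), near(f), ready(a,a), ready(f,a), ready(f,f)}
3. move(a)  →  {clear(e), inpos(a), inpos(f), marked(a), marked(e), marked(f), near(a), near(e), near(f), ready(f,a), ready(f,f)}
optimal plan length = 3; 3 ≤ 5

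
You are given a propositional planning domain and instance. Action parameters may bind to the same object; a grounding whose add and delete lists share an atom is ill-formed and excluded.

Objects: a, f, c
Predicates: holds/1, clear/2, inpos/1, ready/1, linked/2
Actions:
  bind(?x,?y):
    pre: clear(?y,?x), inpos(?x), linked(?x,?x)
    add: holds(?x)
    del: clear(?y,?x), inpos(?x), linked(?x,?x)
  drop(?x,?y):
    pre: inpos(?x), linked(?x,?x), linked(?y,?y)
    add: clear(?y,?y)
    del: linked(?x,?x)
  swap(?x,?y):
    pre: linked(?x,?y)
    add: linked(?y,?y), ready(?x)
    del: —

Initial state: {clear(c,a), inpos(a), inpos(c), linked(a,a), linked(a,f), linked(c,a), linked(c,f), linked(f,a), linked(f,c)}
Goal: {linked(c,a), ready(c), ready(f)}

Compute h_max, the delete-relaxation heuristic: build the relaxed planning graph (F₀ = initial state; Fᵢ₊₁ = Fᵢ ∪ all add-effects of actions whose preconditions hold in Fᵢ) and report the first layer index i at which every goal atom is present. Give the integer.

1

F0 = init (9 atoms)
F1 = F0 ∪ {clear(a,a), holds(a), linked(c,c), linked(f,f), ready(a), ready(c), ready(f)}  (16 atoms)
goal ⊆ F1  ⇒  h_max = 1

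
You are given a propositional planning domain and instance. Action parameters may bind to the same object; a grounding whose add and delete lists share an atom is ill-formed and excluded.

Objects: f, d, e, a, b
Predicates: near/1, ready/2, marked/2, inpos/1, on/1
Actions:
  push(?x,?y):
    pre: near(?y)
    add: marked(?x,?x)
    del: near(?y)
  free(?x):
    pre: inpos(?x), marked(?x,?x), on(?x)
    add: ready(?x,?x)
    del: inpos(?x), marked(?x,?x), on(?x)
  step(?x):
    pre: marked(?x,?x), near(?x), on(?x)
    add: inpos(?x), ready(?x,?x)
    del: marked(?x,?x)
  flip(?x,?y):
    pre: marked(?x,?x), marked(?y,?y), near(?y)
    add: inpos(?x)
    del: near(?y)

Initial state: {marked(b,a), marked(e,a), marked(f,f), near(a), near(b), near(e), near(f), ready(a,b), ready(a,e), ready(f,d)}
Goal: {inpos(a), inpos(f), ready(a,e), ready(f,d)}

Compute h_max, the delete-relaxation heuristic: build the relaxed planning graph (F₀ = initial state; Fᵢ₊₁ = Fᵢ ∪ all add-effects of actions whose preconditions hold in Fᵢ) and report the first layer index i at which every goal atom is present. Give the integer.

2

F0 = init (10 atoms)
F1 = F0 ∪ {inpos(f), marked(a,a), marked(b,b), marked(d,d), marked(e,e)}  (15 atoms)
F2 = F1 ∪ {inpos(a), inpos(b), inpos(d), inpos(e)}  (19 atoms)
goal ⊆ F2  ⇒  h_max = 2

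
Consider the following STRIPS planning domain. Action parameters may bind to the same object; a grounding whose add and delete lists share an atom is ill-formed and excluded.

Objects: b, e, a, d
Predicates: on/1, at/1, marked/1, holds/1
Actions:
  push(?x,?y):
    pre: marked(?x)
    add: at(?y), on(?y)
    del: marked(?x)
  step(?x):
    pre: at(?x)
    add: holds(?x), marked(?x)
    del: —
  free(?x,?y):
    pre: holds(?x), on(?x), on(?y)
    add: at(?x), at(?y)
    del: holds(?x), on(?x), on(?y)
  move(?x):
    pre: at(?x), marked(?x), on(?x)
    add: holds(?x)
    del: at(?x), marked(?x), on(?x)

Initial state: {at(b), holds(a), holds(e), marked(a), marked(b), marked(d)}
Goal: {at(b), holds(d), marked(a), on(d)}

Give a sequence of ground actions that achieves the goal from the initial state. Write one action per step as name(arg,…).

1. push(b,d)  →  {at(b), at(d), holds(a), holds(e), marked(a), marked(d), on(d)}
2. step(d)  →  {at(b), at(d), holds(a), holds(d), holds(e), marked(a), marked(d), on(d)}

push(b,d); step(d)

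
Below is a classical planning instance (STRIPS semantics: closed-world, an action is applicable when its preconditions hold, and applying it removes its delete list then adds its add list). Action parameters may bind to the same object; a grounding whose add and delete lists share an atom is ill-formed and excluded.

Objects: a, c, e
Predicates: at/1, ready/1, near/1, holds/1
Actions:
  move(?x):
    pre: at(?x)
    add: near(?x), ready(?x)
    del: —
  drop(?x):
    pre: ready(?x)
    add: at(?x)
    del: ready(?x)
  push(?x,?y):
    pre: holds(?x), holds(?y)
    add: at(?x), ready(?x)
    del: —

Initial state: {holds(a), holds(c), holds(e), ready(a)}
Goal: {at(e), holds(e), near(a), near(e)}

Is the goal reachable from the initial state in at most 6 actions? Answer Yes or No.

1. drop(a)  →  {at(a), holds(a), holds(c), holds(e)}
2. move(a)  →  {at(a), holds(a), holds(c), holds(e), near(a), ready(a)}
3. push(e,a)  →  {at(a), at(e), holds(a), holds(c), holds(e), near(a), ready(a), ready(e)}
4. move(e)  →  {at(a), at(e), holds(a), holds(c), holds(e), near(a), near(e), ready(a), ready(e)}
optimal plan length = 4; 4 ≤ 6

Yes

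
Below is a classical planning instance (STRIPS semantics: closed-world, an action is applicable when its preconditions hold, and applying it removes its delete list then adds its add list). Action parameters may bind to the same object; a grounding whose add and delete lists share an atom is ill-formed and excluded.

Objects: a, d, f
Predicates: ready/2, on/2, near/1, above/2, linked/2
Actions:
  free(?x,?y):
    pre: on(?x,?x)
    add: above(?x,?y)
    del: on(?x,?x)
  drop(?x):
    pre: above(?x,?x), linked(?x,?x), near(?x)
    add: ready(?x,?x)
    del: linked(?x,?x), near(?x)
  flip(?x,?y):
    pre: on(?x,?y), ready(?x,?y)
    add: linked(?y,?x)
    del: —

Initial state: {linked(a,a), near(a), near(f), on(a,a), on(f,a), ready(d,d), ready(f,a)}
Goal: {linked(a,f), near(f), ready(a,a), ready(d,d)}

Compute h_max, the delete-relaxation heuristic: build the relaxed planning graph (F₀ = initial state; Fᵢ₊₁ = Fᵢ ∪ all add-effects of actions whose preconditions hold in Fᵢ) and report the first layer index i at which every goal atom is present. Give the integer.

2

F0 = init (7 atoms)
F1 = F0 ∪ {above(a,a), above(a,d), above(a,f), linked(a,f)}  (11 atoms)
F2 = F1 ∪ {ready(a,a)}  (12 atoms)
goal ⊆ F2  ⇒  h_max = 2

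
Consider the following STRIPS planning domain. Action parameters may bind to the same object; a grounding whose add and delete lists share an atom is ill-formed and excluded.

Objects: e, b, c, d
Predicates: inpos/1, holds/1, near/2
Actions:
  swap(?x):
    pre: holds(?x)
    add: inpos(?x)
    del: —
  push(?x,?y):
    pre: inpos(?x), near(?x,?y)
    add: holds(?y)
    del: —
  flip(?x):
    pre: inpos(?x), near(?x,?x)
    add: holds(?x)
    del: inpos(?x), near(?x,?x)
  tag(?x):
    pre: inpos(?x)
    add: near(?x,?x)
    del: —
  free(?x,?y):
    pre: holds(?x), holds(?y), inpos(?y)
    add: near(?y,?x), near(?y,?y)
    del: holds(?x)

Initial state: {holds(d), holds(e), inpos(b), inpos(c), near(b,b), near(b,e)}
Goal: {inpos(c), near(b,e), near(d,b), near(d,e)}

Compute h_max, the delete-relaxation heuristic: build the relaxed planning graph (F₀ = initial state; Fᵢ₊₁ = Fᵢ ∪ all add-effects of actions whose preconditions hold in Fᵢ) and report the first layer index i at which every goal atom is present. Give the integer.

2

F0 = init (6 atoms)
F1 = F0 ∪ {holds(b), inpos(d), inpos(e), near(c,c)}  (10 atoms)
F2 = F1 ∪ {holds(c), near(b,d), near(d,b), near(d,d), near(d,e), near(e,b), near(e,d), near(e,e)}  (18 atoms)
goal ⊆ F2  ⇒  h_max = 2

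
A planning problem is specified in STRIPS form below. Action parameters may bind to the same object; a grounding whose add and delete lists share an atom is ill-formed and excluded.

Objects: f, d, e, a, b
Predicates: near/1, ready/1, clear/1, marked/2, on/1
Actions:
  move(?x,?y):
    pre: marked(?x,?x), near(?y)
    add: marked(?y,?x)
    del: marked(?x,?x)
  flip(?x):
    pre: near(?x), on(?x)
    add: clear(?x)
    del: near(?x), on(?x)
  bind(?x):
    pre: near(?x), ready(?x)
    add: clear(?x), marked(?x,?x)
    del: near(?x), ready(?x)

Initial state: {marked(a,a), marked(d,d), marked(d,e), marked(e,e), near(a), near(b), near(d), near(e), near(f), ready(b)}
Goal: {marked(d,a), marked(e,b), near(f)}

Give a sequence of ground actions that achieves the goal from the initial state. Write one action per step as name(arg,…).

1. move(a,d)  →  {marked(d,a), marked(d,d), marked(d,e), marked(e,e), near(a), near(b), near(d), near(e), near(f), ready(b)}
2. bind(b)  →  {clear(b), marked(b,b), marked(d,a), marked(d,d), marked(d,e), marked(e,e), near(a), near(d), near(e), near(f)}
3. move(b,e)  →  {clear(b), marked(d,a), marked(d,d), marked(d,e), marked(e,b), marked(e,e), near(a), near(d), near(e), near(f)}

move(a,d); bind(b); move(b,e)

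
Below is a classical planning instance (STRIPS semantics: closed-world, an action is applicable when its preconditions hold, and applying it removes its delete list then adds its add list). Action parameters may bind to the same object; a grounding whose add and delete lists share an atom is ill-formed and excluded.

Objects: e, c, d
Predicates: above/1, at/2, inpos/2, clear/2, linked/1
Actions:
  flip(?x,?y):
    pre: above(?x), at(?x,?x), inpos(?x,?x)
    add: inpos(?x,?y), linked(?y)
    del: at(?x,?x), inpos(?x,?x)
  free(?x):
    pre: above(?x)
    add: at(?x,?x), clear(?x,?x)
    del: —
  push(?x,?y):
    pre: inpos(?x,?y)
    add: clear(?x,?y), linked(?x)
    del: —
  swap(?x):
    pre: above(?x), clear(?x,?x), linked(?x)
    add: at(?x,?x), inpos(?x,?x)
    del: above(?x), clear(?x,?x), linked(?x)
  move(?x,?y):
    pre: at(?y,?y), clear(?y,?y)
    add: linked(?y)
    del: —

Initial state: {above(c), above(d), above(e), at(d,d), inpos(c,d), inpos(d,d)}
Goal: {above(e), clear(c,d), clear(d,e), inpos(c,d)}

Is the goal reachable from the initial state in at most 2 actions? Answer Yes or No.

1. flip(d,e)  →  {above(c), above(d), above(e), inpos(c,d), inpos(d,e), linked(e)}
2. push(c,d)  →  {above(c), above(d), above(e), clear(c,d), inpos(c,d), inpos(d,e), linked(c), linked(e)}
3. push(d,e)  →  {above(c), above(d), above(e), clear(c,d), clear(d,e), inpos(c,d), inpos(d,e), linked(c), linked(d), linked(e)}
optimal plan length = 3; 3 > 2

No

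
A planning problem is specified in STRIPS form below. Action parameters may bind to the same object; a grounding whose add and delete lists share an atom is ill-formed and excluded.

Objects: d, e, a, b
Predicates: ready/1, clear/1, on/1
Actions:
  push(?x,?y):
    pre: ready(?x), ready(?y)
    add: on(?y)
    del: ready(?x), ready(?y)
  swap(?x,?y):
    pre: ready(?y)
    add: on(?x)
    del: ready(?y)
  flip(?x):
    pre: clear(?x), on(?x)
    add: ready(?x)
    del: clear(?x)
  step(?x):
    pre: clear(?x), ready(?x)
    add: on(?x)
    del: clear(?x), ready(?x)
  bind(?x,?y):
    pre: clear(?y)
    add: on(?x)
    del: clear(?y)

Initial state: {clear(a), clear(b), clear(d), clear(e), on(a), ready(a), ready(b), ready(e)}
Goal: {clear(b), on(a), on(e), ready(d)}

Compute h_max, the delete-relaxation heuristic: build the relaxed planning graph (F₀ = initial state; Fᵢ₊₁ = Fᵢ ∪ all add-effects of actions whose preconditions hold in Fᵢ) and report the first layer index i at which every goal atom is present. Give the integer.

2

F0 = init (8 atoms)
F1 = F0 ∪ {on(b), on(d), on(e)}  (11 atoms)
F2 = F1 ∪ {ready(d)}  (12 atoms)
goal ⊆ F2  ⇒  h_max = 2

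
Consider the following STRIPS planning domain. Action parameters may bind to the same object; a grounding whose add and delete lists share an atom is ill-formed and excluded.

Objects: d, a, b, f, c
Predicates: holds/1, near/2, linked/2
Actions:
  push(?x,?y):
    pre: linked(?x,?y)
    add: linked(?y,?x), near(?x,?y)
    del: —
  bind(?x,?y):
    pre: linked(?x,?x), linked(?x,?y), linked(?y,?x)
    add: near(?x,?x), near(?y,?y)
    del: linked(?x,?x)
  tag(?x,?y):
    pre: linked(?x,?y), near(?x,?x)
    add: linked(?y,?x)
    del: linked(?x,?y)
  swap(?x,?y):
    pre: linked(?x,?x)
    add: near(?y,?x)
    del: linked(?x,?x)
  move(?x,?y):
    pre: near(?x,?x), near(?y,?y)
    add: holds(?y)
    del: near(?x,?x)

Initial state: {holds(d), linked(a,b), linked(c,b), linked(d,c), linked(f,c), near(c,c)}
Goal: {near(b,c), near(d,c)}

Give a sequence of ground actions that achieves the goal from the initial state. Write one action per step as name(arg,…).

push(d,c); push(c,b); push(b,c)

1. push(d,c)  →  {holds(d), linked(a,b), linked(c,b), linked(c,d), linked(d,c), linked(f,c), near(c,c), near(d,c)}
2. push(c,b)  →  {holds(d), linked(a,b), linked(b,c), linked(c,b), linked(c,d), linked(d,c), linked(f,c), near(c,b), near(c,c), near(d,c)}
3. push(b,c)  →  {holds(d), linked(a,b), linked(b,c), linked(c,b), linked(c,d), linked(d,c), linked(f,c), near(b,c), near(c,b), near(c,c), near(d,c)}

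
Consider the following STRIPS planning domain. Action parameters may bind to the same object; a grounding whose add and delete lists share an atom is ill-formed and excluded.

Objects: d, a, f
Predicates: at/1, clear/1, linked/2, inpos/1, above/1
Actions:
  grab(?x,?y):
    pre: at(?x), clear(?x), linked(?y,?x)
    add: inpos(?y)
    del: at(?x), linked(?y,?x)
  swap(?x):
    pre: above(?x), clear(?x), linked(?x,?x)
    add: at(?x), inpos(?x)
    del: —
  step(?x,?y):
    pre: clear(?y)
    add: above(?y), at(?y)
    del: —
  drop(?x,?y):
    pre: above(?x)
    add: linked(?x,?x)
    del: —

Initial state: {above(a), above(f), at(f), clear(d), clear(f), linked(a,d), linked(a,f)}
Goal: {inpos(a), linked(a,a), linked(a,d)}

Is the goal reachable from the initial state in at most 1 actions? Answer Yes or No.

No

1. grab(f,a)  →  {above(a), above(f), clear(d), clear(f), inpos(a), linked(a,d)}
2. drop(a,d)  →  {above(a), above(f), clear(d), clear(f), inpos(a), linked(a,a), linked(a,d)}
optimal plan length = 2; 2 > 1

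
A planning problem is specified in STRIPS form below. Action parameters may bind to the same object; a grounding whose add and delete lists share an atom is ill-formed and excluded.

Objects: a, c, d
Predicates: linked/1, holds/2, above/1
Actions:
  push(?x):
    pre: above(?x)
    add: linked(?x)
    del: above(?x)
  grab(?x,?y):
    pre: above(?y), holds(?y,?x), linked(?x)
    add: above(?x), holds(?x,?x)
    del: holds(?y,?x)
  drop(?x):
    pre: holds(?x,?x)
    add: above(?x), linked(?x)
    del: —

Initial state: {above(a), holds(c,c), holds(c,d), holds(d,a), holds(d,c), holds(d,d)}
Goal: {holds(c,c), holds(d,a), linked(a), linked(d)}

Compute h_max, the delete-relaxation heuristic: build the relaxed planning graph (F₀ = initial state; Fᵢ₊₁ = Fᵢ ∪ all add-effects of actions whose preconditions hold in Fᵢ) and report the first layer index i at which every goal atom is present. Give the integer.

1

F0 = init (6 atoms)
F1 = F0 ∪ {above(c), above(d), linked(a), linked(c), linked(d)}  (11 atoms)
goal ⊆ F1  ⇒  h_max = 1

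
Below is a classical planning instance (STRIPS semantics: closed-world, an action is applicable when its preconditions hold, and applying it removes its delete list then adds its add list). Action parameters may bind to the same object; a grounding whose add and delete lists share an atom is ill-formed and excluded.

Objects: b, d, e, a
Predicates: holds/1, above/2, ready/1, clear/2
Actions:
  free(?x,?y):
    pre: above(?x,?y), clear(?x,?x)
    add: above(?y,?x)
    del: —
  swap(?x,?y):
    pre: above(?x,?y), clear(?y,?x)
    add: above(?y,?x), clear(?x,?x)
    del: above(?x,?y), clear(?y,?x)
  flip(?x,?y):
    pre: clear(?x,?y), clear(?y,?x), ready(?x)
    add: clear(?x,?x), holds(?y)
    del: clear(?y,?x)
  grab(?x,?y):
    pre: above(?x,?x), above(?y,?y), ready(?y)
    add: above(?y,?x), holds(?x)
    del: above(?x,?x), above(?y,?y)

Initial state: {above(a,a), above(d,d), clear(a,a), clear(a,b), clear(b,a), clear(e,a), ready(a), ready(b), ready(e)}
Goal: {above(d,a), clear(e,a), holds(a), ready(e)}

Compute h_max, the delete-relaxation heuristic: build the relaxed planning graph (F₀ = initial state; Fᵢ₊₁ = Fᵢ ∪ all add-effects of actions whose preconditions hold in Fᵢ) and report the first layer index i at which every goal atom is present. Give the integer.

F0 = init (9 atoms)
F1 = F0 ∪ {above(a,d), clear(b,b), holds(a), holds(b), holds(d)}  (14 atoms)
F2 = F1 ∪ {above(d,a)}  (15 atoms)
goal ⊆ F2  ⇒  h_max = 2

2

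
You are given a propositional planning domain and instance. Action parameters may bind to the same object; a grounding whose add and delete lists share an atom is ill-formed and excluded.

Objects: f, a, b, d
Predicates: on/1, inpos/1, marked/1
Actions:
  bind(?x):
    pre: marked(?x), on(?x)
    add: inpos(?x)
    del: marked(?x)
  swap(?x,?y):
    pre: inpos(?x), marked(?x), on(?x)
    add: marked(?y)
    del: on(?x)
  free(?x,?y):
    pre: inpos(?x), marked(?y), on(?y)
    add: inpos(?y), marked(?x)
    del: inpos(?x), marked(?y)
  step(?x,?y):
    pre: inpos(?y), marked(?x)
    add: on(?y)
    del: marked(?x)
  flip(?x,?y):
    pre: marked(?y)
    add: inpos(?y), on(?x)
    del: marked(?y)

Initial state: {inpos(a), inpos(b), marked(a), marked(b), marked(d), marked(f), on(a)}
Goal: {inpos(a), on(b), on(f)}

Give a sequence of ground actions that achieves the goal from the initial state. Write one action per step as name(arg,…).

1. step(f,b)  →  {inpos(a), inpos(b), marked(a), marked(b), marked(d), on(a), on(b)}
2. flip(f,a)  →  {inpos(a), inpos(b), marked(b), marked(d), on(a), on(b), on(f)}

step(f,b); flip(f,a)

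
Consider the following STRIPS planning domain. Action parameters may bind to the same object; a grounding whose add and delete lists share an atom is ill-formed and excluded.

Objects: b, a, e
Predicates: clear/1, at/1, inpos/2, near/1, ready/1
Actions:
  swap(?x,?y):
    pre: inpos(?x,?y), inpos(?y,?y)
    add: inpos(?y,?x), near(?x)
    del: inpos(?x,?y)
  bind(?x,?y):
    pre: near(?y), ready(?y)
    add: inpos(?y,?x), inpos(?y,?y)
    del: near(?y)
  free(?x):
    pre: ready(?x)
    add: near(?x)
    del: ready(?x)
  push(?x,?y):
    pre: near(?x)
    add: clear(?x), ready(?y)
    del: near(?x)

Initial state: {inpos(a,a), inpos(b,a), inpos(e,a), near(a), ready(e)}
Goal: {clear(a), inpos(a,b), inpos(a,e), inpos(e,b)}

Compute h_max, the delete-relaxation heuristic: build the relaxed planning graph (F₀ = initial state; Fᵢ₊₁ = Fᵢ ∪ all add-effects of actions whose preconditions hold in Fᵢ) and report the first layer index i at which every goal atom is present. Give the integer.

F0 = init (5 atoms)
F1 = F0 ∪ {clear(a), inpos(a,b), inpos(a,e), near(b), near(e), ready(a), ready(b)}  (12 atoms)
F2 = F1 ∪ {clear(b), clear(e), inpos(b,b), inpos(b,e), inpos(e,b), inpos(e,e)}  (18 atoms)
goal ⊆ F2  ⇒  h_max = 2

2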